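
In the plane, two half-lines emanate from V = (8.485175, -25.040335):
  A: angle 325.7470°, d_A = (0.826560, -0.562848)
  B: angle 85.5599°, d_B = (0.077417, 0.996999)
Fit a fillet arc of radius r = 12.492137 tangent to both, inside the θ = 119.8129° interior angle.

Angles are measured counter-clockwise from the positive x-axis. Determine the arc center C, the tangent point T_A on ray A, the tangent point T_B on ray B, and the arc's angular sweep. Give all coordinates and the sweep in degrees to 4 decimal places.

center=(21.5003,-18.7896) T_A=(14.4691,-29.1151) T_B=(9.0456,-17.8225) sweep=60.1871

bisector direction at 25.6535° = (0.901429,0.432927)
center distance |VC| = r/sin(θ/2) = 12.492137/sin(59.9064°) = 14.438307
C = V + |VC|·bis = (21.5003,-18.7896)
T_A = V + ((C−V)·d_A)·d_A = V + 7.2396·d_A = (14.4691,-29.1151)
T_B = V + ((C−V)·d_B)·d_B = V + 7.2396·d_B = (9.0456,-17.8225)
sweep = 180° − θ = 60.1871°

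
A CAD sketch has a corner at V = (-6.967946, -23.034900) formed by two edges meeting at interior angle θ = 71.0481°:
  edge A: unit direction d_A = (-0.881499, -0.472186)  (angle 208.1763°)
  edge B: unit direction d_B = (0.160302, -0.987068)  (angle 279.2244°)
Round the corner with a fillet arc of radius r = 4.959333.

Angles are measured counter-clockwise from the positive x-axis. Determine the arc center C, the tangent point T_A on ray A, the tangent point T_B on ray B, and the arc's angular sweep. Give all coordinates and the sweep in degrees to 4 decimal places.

bisector direction at 243.7004° = (-0.443066,-0.896489)
center distance |VC| = r/sin(θ/2) = 4.959333/sin(35.5241°) = 8.535201
C = V + |VC|·bis = (-10.7496,-30.6866)
T_A = V + ((C−V)·d_A)·d_A = V + 6.9466·d_A = (-13.0913,-26.3150)
T_B = V + ((C−V)·d_B)·d_B = V + 6.9466·d_B = (-5.8544,-29.8916)
sweep = 180° − θ = 108.9519°

center=(-10.7496,-30.6866) T_A=(-13.0913,-26.3150) T_B=(-5.8544,-29.8916) sweep=108.9519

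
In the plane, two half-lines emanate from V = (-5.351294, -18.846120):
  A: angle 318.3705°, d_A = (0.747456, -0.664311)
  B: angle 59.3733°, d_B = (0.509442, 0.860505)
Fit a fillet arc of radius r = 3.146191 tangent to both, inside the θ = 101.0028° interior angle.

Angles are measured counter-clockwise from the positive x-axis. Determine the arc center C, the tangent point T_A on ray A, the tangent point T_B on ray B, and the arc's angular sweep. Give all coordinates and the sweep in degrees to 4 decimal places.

center=(-1.3228,-18.2173) T_A=(-3.4128,-20.5689) T_B=(-4.0301,-16.6145) sweep=78.9972

bisector direction at 8.8719° = (0.988036,0.154226)
center distance |VC| = r/sin(θ/2) = 3.146191/sin(50.5014°) = 4.077278
C = V + |VC|·bis = (-1.3228,-18.2173)
T_A = V + ((C−V)·d_A)·d_A = V + 2.5934·d_A = (-3.4128,-20.5689)
T_B = V + ((C−V)·d_B)·d_B = V + 2.5934·d_B = (-4.0301,-16.6145)
sweep = 180° − θ = 78.9972°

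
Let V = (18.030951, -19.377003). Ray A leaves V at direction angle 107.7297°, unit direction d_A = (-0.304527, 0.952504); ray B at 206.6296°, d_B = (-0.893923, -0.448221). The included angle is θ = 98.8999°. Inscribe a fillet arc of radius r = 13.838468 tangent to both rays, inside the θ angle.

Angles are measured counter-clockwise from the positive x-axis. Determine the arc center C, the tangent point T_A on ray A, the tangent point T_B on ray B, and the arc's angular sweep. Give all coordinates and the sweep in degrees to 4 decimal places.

bisector direction at 157.1797° = (-0.921725,0.387843)
center distance |VC| = r/sin(θ/2) = 13.838468/sin(49.4500°) = 18.212384
C = V + |VC|·bis = (1.2441,-12.3135)
T_A = V + ((C−V)·d_A)·d_A = V + 11.8401·d_A = (14.4253,-8.0993)
T_B = V + ((C−V)·d_B)·d_B = V + 11.8401·d_B = (7.4468,-24.6840)
sweep = 180° − θ = 81.1001°

center=(1.2441,-12.3135) T_A=(14.4253,-8.0993) T_B=(7.4468,-24.6840) sweep=81.1001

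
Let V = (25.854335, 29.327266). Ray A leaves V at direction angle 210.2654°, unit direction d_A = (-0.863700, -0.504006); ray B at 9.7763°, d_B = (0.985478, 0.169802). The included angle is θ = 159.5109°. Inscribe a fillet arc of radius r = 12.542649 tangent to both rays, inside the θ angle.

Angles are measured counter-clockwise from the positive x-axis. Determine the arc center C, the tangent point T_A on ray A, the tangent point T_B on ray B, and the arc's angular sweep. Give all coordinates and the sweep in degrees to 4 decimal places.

bisector direction at 290.0209° = (0.342362,-0.939568)
center distance |VC| = r/sin(θ/2) = 12.542649/sin(79.7554°) = 12.745848
C = V + |VC|·bis = (30.2180,17.3517)
T_A = V + ((C−V)·d_A)·d_A = V + 2.2668·d_A = (23.8965,28.1848)
T_B = V + ((C−V)·d_B)·d_B = V + 2.2668·d_B = (28.0883,29.7122)
sweep = 180° − θ = 20.4891°

center=(30.2180,17.3517) T_A=(23.8965,28.1848) T_B=(28.0883,29.7122) sweep=20.4891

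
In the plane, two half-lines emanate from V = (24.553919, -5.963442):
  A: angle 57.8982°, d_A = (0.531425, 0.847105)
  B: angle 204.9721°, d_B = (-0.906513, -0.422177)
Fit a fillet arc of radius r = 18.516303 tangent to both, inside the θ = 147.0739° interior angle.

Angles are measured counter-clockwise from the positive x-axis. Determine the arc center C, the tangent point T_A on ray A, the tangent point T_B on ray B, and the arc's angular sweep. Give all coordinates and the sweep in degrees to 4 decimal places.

center=(11.7765,8.5118) T_A=(27.4618,-1.3283) T_B=(19.5937,-8.2735) sweep=32.9261

bisector direction at 131.4352° = (-0.661772,0.749705)
center distance |VC| = r/sin(θ/2) = 18.516303/sin(73.5370°) = 19.307874
C = V + |VC|·bis = (11.7765,8.5118)
T_A = V + ((C−V)·d_A)·d_A = V + 5.4718·d_A = (27.4618,-1.3283)
T_B = V + ((C−V)·d_B)·d_B = V + 5.4718·d_B = (19.5937,-8.2735)
sweep = 180° − θ = 32.9261°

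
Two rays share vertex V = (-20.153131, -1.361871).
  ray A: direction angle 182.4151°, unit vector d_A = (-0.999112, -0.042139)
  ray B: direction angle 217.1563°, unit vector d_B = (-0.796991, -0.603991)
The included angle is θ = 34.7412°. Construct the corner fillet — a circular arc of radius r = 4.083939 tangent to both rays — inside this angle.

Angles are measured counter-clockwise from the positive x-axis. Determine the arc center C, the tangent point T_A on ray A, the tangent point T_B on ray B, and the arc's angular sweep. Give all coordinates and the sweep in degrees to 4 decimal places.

center=(-33.0248,-5.9923) T_A=(-33.1969,-1.9120) T_B=(-30.5581,-9.2472) sweep=145.2588

bisector direction at 199.7857° = (-0.940965,-0.338503)
center distance |VC| = r/sin(θ/2) = 4.083939/sin(17.3706°) = 13.679196
C = V + |VC|·bis = (-33.0248,-5.9923)
T_A = V + ((C−V)·d_A)·d_A = V + 13.0553·d_A = (-33.1969,-1.9120)
T_B = V + ((C−V)·d_B)·d_B = V + 13.0553·d_B = (-30.5581,-9.2472)
sweep = 180° − θ = 145.2588°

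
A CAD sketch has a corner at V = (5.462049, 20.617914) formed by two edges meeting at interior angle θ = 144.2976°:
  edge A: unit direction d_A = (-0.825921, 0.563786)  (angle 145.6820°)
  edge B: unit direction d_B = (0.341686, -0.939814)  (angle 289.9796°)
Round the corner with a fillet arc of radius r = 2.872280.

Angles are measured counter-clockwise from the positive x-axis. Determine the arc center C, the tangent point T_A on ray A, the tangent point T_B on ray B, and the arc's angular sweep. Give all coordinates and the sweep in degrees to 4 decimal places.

center=(3.0787,18.7672) T_A=(4.6981,21.1394) T_B=(5.7781,19.7486) sweep=35.7024

bisector direction at 217.8308° = (-0.789825,-0.613332)
center distance |VC| = r/sin(θ/2) = 2.872280/sin(72.1488°) = 3.017558
C = V + |VC|·bis = (3.0787,18.7672)
T_A = V + ((C−V)·d_A)·d_A = V + 0.9250·d_A = (4.6981,21.1394)
T_B = V + ((C−V)·d_B)·d_B = V + 0.9250·d_B = (5.7781,19.7486)
sweep = 180° − θ = 35.7024°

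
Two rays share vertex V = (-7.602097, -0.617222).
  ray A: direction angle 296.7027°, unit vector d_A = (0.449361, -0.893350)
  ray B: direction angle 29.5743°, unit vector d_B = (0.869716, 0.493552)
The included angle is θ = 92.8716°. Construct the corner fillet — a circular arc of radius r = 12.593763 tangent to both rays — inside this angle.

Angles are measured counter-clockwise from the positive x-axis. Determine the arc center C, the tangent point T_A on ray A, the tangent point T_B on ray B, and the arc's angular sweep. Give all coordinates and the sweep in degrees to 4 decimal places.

center=(9.0309,-5.6585) T_A=(-2.2197,-11.3177) T_B=(2.8153,5.2945) sweep=87.1284

bisector direction at 343.1385° = (0.957009,-0.290059)
center distance |VC| = r/sin(θ/2) = 12.593763/sin(46.4358°) = 17.380234
C = V + |VC|·bis = (9.0309,-5.6585)
T_A = V + ((C−V)·d_A)·d_A = V + 11.9779·d_A = (-2.2197,-11.3177)
T_B = V + ((C−V)·d_B)·d_B = V + 11.9779·d_B = (2.8153,5.2945)
sweep = 180° − θ = 87.1284°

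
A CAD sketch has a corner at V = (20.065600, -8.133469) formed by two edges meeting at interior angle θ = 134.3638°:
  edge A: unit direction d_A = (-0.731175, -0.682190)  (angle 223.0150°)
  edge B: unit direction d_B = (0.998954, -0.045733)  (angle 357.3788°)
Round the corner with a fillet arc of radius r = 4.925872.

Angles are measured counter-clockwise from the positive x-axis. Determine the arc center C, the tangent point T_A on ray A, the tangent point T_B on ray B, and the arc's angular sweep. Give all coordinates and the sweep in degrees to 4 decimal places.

bisector direction at 290.1969° = (0.345247,-0.938512)
center distance |VC| = r/sin(θ/2) = 4.925872/sin(67.1819°) = 5.344097
C = V + |VC|·bis = (21.9106,-13.1490)
T_A = V + ((C−V)·d_A)·d_A = V + 2.0725·d_A = (18.5503,-9.5473)
T_B = V + ((C−V)·d_B)·d_B = V + 2.0725·d_B = (22.1359,-8.2282)
sweep = 180° − θ = 45.6362°

center=(21.9106,-13.1490) T_A=(18.5503,-9.5473) T_B=(22.1359,-8.2282) sweep=45.6362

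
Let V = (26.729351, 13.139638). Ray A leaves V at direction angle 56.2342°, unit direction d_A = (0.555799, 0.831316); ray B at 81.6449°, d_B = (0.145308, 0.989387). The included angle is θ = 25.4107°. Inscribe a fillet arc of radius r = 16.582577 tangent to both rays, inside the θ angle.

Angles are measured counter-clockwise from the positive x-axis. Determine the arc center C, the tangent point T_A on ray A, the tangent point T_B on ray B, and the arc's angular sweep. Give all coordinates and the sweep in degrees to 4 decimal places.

center=(53.8234,83.5001) T_A=(67.6088,74.2835) T_B=(37.4168,85.9097) sweep=154.5893

bisector direction at 68.9395° = (0.359353,0.933202)
center distance |VC| = r/sin(θ/2) = 16.582577/sin(12.7053°) = 75.396840
C = V + |VC|·bis = (53.8234,83.5001)
T_A = V + ((C−V)·d_A)·d_A = V + 73.5507·d_A = (67.6088,74.2835)
T_B = V + ((C−V)·d_B)·d_B = V + 73.5507·d_B = (37.4168,85.9097)
sweep = 180° − θ = 154.5893°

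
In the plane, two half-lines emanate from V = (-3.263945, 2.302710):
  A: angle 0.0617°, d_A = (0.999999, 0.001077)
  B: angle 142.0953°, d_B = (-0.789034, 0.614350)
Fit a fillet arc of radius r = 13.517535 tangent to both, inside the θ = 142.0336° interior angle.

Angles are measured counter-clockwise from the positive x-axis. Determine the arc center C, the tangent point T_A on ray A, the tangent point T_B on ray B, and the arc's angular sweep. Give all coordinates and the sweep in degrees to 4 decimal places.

bisector direction at 71.0785° = (0.324272,0.945964)
center distance |VC| = r/sin(θ/2) = 13.517535/sin(71.0168°) = 14.294982
C = V + |VC|·bis = (1.3715,15.8252)
T_A = V + ((C−V)·d_A)·d_A = V + 4.6500·d_A = (1.3861,2.3077)
T_B = V + ((C−V)·d_B)·d_B = V + 4.6500·d_B = (-6.9330,5.1595)
sweep = 180° − θ = 37.9664°

center=(1.3715,15.8252) T_A=(1.3861,2.3077) T_B=(-6.9330,5.1595) sweep=37.9664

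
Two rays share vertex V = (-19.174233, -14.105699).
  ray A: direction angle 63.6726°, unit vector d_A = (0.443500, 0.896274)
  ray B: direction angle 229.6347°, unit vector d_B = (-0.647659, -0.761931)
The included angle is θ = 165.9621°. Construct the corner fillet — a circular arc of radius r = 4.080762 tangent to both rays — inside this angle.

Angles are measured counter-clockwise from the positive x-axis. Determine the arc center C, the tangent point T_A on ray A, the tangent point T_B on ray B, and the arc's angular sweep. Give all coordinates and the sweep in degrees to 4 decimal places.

bisector direction at 146.6537° = (-0.835363,0.549699)
center distance |VC| = r/sin(θ/2) = 4.080762/sin(82.9810°) = 4.111575
C = V + |VC|·bis = (-22.6089,-11.8456)
T_A = V + ((C−V)·d_A)·d_A = V + 0.5024·d_A = (-18.9514,-13.6554)
T_B = V + ((C−V)·d_B)·d_B = V + 0.5024·d_B = (-19.4996,-14.4885)
sweep = 180° − θ = 14.0379°

center=(-22.6089,-11.8456) T_A=(-18.9514,-13.6554) T_B=(-19.4996,-14.4885) sweep=14.0379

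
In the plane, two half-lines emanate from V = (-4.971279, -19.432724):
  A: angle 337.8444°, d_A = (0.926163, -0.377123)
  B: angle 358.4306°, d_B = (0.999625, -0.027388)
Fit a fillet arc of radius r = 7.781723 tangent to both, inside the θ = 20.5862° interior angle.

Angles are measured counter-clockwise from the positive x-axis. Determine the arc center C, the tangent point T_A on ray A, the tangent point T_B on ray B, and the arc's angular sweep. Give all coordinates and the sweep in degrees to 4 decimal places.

center=(37.6489,-28.3851) T_A=(34.7142,-35.5922) T_B=(37.8620,-20.6063) sweep=159.4138

bisector direction at 348.1375° = (0.978644,-0.205564)
center distance |VC| = r/sin(θ/2) = 7.781723/sin(10.2931°) = 43.550261
C = V + |VC|·bis = (37.6489,-28.3851)
T_A = V + ((C−V)·d_A)·d_A = V + 42.8494·d_A = (34.7142,-35.5922)
T_B = V + ((C−V)·d_B)·d_B = V + 42.8494·d_B = (37.8620,-20.6063)
sweep = 180° − θ = 159.4138°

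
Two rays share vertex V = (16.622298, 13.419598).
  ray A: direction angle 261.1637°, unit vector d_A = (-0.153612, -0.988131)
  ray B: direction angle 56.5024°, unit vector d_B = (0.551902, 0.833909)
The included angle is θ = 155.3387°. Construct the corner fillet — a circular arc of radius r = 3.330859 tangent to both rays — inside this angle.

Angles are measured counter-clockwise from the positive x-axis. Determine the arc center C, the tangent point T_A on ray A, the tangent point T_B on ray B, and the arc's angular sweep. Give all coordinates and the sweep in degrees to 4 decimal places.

bisector direction at 338.8331° = (0.932532,-0.361087)
center distance |VC| = r/sin(θ/2) = 3.330859/sin(77.6693°) = 3.409511
C = V + |VC|·bis = (19.8018,12.1885)
T_A = V + ((C−V)·d_A)·d_A = V + 0.7281·d_A = (16.5105,12.7001)
T_B = V + ((C−V)·d_B)·d_B = V + 0.7281·d_B = (17.0241,14.0268)
sweep = 180° − θ = 24.6613°

center=(19.8018,12.1885) T_A=(16.5105,12.7001) T_B=(17.0241,14.0268) sweep=24.6613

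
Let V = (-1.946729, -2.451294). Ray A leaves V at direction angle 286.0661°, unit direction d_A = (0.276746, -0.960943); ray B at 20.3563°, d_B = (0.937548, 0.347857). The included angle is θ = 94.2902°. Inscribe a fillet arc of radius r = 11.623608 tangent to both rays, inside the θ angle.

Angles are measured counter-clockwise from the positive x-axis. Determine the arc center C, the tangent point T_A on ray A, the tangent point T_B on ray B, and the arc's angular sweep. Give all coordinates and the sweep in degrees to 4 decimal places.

center=(12.2074,-9.5976) T_A=(1.0378,-12.8144) T_B=(8.1641,1.3001) sweep=85.7098

bisector direction at 333.2112° = (0.892674,-0.450703)
center distance |VC| = r/sin(θ/2) = 11.623608/sin(47.1451°) = 15.855885
C = V + |VC|·bis = (12.2074,-9.5976)
T_A = V + ((C−V)·d_A)·d_A = V + 10.7843·d_A = (1.0378,-12.8144)
T_B = V + ((C−V)·d_B)·d_B = V + 10.7843·d_B = (8.1641,1.3001)
sweep = 180° − θ = 85.7098°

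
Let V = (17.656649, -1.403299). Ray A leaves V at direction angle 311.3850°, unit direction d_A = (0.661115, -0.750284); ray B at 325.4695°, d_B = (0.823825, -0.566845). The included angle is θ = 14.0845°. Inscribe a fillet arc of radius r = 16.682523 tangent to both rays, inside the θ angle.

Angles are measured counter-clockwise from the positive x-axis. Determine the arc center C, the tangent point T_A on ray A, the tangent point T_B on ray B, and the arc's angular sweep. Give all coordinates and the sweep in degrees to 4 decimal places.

center=(119.4536,-91.6963) T_A=(106.9369,-102.7254) T_B=(128.9100,-77.9528) sweep=165.9155

bisector direction at 318.4273° = (0.748114,-0.663570)
center distance |VC| = r/sin(θ/2) = 16.682523/sin(7.0423°) = 136.071433
C = V + |VC|·bis = (119.4536,-91.6963)
T_A = V + ((C−V)·d_A)·d_A = V + 135.0449·d_A = (106.9369,-102.7254)
T_B = V + ((C−V)·d_B)·d_B = V + 135.0449·d_B = (128.9100,-77.9528)
sweep = 180° − θ = 165.9155°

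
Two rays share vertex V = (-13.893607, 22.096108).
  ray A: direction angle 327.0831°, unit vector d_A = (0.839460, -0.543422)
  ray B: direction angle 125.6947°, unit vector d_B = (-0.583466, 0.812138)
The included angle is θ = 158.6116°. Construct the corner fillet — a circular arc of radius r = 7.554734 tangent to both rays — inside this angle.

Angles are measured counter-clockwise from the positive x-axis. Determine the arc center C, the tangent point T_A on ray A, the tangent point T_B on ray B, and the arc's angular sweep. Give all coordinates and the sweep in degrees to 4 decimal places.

center=(-8.5905,27.6627) T_A=(-12.6960,21.3208) T_B=(-14.7260,23.2548) sweep=21.3884

bisector direction at 46.3889° = (0.689760,0.724038)
center distance |VC| = r/sin(θ/2) = 7.554734/sin(79.3058°) = 7.688267
C = V + |VC|·bis = (-8.5905,27.6627)
T_A = V + ((C−V)·d_A)·d_A = V + 1.4267·d_A = (-12.6960,21.3208)
T_B = V + ((C−V)·d_B)·d_B = V + 1.4267·d_B = (-14.7260,23.2548)
sweep = 180° − θ = 21.3884°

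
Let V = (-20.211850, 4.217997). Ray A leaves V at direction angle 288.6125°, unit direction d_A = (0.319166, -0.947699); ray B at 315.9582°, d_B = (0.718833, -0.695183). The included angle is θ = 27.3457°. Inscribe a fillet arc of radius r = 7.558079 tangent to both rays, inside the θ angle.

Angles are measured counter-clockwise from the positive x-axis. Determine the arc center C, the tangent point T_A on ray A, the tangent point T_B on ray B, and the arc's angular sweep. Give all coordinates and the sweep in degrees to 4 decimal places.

center=(-3.1331,-22.8133) T_A=(-10.2959,-25.2255) T_B=(2.1212,-17.3803) sweep=152.6543

bisector direction at 302.2853° = (0.534136,-0.845398)
center distance |VC| = r/sin(θ/2) = 7.558079/sin(13.6729°) = 31.974580
C = V + |VC|·bis = (-3.1331,-22.8133)
T_A = V + ((C−V)·d_A)·d_A = V + 31.0685·d_A = (-10.2959,-25.2255)
T_B = V + ((C−V)·d_B)·d_B = V + 31.0685·d_B = (2.1212,-17.3803)
sweep = 180° − θ = 152.6543°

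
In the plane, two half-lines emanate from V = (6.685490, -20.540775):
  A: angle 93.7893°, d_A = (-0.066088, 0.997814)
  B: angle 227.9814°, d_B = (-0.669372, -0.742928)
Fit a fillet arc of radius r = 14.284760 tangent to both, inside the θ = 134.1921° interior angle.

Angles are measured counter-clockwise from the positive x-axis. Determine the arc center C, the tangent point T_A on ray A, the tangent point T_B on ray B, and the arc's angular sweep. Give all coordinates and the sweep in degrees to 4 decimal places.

bisector direction at 160.8853° = (-0.944865,0.327460)
center distance |VC| = r/sin(θ/2) = 14.284760/sin(67.0961°) = 15.507384
C = V + |VC|·bis = (-7.9669,-15.4627)
T_A = V + ((C−V)·d_A)·d_A = V + 6.0353·d_A = (6.2866,-14.5187)
T_B = V + ((C−V)·d_B)·d_B = V + 6.0353·d_B = (2.6456,-25.0246)
sweep = 180° − θ = 45.8079°

center=(-7.9669,-15.4627) T_A=(6.2866,-14.5187) T_B=(2.6456,-25.0246) sweep=45.8079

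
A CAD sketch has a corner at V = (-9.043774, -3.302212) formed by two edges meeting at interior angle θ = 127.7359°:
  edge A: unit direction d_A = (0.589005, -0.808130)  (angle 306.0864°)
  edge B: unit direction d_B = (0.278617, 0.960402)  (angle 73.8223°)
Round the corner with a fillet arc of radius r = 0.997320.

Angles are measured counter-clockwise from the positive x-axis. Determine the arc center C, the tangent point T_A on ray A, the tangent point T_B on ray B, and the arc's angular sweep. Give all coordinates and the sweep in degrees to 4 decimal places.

bisector direction at 9.9543° = (0.984946,0.172863)
center distance |VC| = r/sin(θ/2) = 0.997320/sin(63.8680°) = 1.110872
C = V + |VC|·bis = (-7.9496,-3.1102)
T_A = V + ((C−V)·d_A)·d_A = V + 0.4893·d_A = (-8.7556,-3.6976)
T_B = V + ((C−V)·d_B)·d_B = V + 0.4893·d_B = (-8.9075,-2.8323)
sweep = 180° − θ = 52.2641°

center=(-7.9496,-3.1102) T_A=(-8.7556,-3.6976) T_B=(-8.9075,-2.8323) sweep=52.2641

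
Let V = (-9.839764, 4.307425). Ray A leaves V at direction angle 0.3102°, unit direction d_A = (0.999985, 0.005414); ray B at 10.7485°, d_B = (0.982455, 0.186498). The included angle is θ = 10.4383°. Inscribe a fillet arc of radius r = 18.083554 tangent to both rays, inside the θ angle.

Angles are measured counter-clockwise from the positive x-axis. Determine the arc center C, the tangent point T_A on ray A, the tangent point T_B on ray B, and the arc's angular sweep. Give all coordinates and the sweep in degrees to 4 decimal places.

bisector direction at 5.5293° = (0.995347,0.096356)
center distance |VC| = r/sin(θ/2) = 18.083554/sin(5.2191°) = 198.795894
C = V + |VC|·bis = (188.0311,23.4625)
T_A = V + ((C−V)·d_A)·d_A = V + 197.9717·d_A = (188.1290,5.3792)
T_B = V + ((C−V)·d_B)·d_B = V + 197.9717·d_B = (184.6586,41.2288)
sweep = 180° − θ = 169.5617°

center=(188.0311,23.4625) T_A=(188.1290,5.3792) T_B=(184.6586,41.2288) sweep=169.5617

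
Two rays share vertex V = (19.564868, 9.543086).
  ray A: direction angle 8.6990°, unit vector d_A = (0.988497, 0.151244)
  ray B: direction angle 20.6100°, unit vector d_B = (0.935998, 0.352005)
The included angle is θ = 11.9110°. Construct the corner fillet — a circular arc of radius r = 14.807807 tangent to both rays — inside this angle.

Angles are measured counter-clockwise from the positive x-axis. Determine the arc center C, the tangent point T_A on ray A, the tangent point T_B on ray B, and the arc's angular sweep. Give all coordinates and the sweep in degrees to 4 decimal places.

center=(157.6397,45.6492) T_A=(159.8793,31.0117) T_B=(152.4273,59.5092) sweep=168.0890

bisector direction at 14.6545° = (0.967469,0.252990)
center distance |VC| = r/sin(θ/2) = 14.807807/sin(5.9555°) = 142.717576
C = V + |VC|·bis = (157.6397,45.6492)
T_A = V + ((C−V)·d_A)·d_A = V + 141.9473·d_A = (159.8793,31.0117)
T_B = V + ((C−V)·d_B)·d_B = V + 141.9473·d_B = (152.4273,59.5092)
sweep = 180° − θ = 168.0890°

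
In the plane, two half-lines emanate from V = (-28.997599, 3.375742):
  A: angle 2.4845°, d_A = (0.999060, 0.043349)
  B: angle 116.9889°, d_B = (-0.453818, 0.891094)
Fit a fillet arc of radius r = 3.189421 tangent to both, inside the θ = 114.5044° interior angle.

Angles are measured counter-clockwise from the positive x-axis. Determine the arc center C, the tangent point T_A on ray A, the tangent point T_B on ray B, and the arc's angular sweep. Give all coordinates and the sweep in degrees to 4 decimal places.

bisector direction at 59.7367° = (0.503974,0.863719)
center distance |VC| = r/sin(θ/2) = 3.189421/sin(57.2522°) = 3.792145
C = V + |VC|·bis = (-27.0865,6.6511)
T_A = V + ((C−V)·d_A)·d_A = V + 2.0513·d_A = (-26.9482,3.4647)
T_B = V + ((C−V)·d_B)·d_B = V + 2.0513·d_B = (-29.9285,5.2037)
sweep = 180° − θ = 65.4956°

center=(-27.0865,6.6511) T_A=(-26.9482,3.4647) T_B=(-29.9285,5.2037) sweep=65.4956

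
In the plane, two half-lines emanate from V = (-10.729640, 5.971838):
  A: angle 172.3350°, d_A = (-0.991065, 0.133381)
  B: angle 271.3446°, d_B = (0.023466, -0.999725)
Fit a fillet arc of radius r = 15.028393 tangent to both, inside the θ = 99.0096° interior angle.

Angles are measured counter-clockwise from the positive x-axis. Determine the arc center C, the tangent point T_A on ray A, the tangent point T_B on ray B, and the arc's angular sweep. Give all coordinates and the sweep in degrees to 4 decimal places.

bisector direction at 221.8398° = (-0.745013,-0.667050)
center distance |VC| = r/sin(θ/2) = 15.028393/sin(49.5048°) = 19.762230
C = V + |VC|·bis = (-25.4528,-7.2106)
T_A = V + ((C−V)·d_A)·d_A = V + 12.8333·d_A = (-23.4483,7.6836)
T_B = V + ((C−V)·d_B)·d_B = V + 12.8333·d_B = (-10.4285,-6.8579)
sweep = 180° − θ = 80.9904°

center=(-25.4528,-7.2106) T_A=(-23.4483,7.6836) T_B=(-10.4285,-6.8579) sweep=80.9904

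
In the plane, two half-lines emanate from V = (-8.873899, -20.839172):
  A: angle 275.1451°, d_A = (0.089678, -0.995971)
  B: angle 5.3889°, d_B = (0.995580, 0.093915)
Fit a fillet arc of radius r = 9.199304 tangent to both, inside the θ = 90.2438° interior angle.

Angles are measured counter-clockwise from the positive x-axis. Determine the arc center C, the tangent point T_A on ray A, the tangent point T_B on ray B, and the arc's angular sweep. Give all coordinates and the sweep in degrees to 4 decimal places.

center=(1.1098,-29.1375) T_A=(-8.0524,-29.9625) T_B=(0.2459,-19.9789) sweep=89.7562

bisector direction at 320.2670° = (0.769032,-0.639211)
center distance |VC| = r/sin(θ/2) = 9.199304/sin(45.1219°) = 12.982190
C = V + |VC|·bis = (1.1098,-29.1375)
T_A = V + ((C−V)·d_A)·d_A = V + 9.1602·d_A = (-8.0524,-29.9625)
T_B = V + ((C−V)·d_B)·d_B = V + 9.1602·d_B = (0.2459,-19.9789)
sweep = 180° − θ = 89.7562°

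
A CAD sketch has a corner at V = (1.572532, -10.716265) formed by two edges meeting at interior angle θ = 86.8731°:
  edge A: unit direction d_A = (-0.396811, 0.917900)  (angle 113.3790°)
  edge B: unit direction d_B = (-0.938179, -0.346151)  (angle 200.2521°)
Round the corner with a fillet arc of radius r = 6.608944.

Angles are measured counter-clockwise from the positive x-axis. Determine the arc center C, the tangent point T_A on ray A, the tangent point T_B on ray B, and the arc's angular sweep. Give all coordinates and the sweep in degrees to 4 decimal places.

center=(-7.2635,-6.9320) T_A=(-1.1971,-4.3095) T_B=(-4.9758,-13.1323) sweep=93.1269

bisector direction at 156.8156° = (-0.919242,0.393692)
center distance |VC| = r/sin(θ/2) = 6.608944/sin(43.4365°) = 9.612298
C = V + |VC|·bis = (-7.2635,-6.9320)
T_A = V + ((C−V)·d_A)·d_A = V + 6.9798·d_A = (-1.1971,-4.3095)
T_B = V + ((C−V)·d_B)·d_B = V + 6.9798·d_B = (-4.9758,-13.1323)
sweep = 180° − θ = 93.1269°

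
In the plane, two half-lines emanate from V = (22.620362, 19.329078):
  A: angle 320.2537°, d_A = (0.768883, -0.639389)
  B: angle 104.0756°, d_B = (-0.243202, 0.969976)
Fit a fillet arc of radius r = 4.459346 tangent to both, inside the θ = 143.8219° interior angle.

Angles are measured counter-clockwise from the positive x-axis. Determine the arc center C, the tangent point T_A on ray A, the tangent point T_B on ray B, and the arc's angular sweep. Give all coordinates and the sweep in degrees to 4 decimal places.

center=(26.5916,21.8265) T_A=(23.7403,18.3977) T_B=(22.2661,20.7419) sweep=36.1781

bisector direction at 32.1646° = (0.846522,0.532354)
center distance |VC| = r/sin(θ/2) = 4.459346/sin(71.9109°) = 4.691209
C = V + |VC|·bis = (26.5916,21.8265)
T_A = V + ((C−V)·d_A)·d_A = V + 1.4566·d_A = (23.7403,18.3977)
T_B = V + ((C−V)·d_B)·d_B = V + 1.4566·d_B = (22.2661,20.7419)
sweep = 180° − θ = 36.1781°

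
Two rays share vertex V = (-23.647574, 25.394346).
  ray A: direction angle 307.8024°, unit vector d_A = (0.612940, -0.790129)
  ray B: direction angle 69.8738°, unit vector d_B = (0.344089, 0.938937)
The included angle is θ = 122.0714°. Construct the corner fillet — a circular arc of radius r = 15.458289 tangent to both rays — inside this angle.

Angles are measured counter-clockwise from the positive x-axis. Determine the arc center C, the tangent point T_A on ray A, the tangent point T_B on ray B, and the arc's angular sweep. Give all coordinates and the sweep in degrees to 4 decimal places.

center=(-6.1892,28.1089) T_A=(-18.4032,18.6339) T_B=(-20.7035,33.4280) sweep=57.9286

bisector direction at 8.8381° = (0.988126,0.153643)
center distance |VC| = r/sin(θ/2) = 15.458289/sin(61.0357°) = 17.668199
C = V + |VC|·bis = (-6.1892,28.1089)
T_A = V + ((C−V)·d_A)·d_A = V + 8.5561·d_A = (-18.4032,18.6339)
T_B = V + ((C−V)·d_B)·d_B = V + 8.5561·d_B = (-20.7035,33.4280)
sweep = 180° − θ = 57.9286°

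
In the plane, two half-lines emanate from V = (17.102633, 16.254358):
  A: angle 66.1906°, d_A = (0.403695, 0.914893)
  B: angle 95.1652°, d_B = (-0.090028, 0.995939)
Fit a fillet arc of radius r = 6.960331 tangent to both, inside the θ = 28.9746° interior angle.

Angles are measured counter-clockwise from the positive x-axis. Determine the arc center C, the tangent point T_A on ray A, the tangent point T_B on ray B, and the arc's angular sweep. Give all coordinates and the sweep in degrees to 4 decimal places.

center=(21.6095,43.7098) T_A=(27.9775,40.9000) T_B=(14.6774,43.0832) sweep=151.0254

bisector direction at 80.6779° = (0.161984,0.986793)
center distance |VC| = r/sin(θ/2) = 6.960331/sin(14.4873°) = 27.822916
C = V + |VC|·bis = (21.6095,43.7098)
T_A = V + ((C−V)·d_A)·d_A = V + 26.9382·d_A = (27.9775,40.9000)
T_B = V + ((C−V)·d_B)·d_B = V + 26.9382·d_B = (14.6774,43.0832)
sweep = 180° − θ = 151.0254°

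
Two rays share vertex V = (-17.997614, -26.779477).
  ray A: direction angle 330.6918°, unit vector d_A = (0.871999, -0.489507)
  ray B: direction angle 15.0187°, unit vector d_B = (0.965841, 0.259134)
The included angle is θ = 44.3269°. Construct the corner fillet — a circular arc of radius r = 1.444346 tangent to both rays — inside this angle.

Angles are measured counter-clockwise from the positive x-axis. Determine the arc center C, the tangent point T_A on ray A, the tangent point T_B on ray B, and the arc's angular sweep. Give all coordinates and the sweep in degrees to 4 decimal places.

center=(-14.1987,-27.2557) T_A=(-14.9057,-28.5151) T_B=(-14.5730,-25.8607) sweep=135.6731

bisector direction at 352.8552° = (0.992235,-0.124376)
center distance |VC| = r/sin(θ/2) = 1.444346/sin(22.1635°) = 3.828617
C = V + |VC|·bis = (-14.1987,-27.2557)
T_A = V + ((C−V)·d_A)·d_A = V + 3.5457·d_A = (-14.9057,-28.5151)
T_B = V + ((C−V)·d_B)·d_B = V + 3.5457·d_B = (-14.5730,-25.8607)
sweep = 180° − θ = 135.6731°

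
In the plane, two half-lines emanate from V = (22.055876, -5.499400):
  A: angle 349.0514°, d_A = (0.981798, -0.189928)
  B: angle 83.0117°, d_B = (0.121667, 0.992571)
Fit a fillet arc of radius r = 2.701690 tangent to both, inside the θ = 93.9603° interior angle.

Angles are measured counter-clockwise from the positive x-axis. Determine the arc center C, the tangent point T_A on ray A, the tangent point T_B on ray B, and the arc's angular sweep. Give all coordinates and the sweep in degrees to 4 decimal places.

bisector direction at 36.0316° = (0.808693,0.588231)
center distance |VC| = r/sin(θ/2) = 2.701690/sin(46.9802°) = 3.695289
C = V + |VC|·bis = (25.0442,-3.3257)
T_A = V + ((C−V)·d_A)·d_A = V + 2.5211·d_A = (24.5311,-5.9782)
T_B = V + ((C−V)·d_B)·d_B = V + 2.5211·d_B = (22.3626,-2.9970)
sweep = 180° − θ = 86.0397°

center=(25.0442,-3.3257) T_A=(24.5311,-5.9782) T_B=(22.3626,-2.9970) sweep=86.0397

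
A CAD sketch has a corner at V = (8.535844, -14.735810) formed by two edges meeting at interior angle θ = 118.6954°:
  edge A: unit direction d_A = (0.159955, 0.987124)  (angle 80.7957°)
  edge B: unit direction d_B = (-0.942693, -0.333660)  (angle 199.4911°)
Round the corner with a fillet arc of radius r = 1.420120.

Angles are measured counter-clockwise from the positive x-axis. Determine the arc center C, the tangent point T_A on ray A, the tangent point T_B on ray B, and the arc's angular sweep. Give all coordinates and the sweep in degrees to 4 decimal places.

bisector direction at 140.1434° = (-0.767651,0.640868)
center distance |VC| = r/sin(θ/2) = 1.420120/sin(59.3477°) = 1.650771
C = V + |VC|·bis = (7.2686,-13.6779)
T_A = V + ((C−V)·d_A)·d_A = V + 0.8416·d_A = (8.6705,-13.9050)
T_B = V + ((C−V)·d_B)·d_B = V + 0.8416·d_B = (7.7425,-15.0166)
sweep = 180° − θ = 61.3046°

center=(7.2686,-13.6779) T_A=(8.6705,-13.9050) T_B=(7.7425,-15.0166) sweep=61.3046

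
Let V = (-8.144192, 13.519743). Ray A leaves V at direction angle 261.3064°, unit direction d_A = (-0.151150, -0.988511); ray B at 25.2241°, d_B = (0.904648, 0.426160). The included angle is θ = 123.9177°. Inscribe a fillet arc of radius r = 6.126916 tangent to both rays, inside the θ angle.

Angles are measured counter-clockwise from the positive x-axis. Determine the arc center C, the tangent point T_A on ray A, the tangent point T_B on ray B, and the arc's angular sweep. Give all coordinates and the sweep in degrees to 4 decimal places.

bisector direction at 323.2652° = (0.801413,-0.598111)
center distance |VC| = r/sin(θ/2) = 6.126916/sin(61.9588°) = 6.941814
C = V + |VC|·bis = (-2.5809,9.3678)
T_A = V + ((C−V)·d_A)·d_A = V + 3.2634·d_A = (-8.6375,10.2939)
T_B = V + ((C−V)·d_B)·d_B = V + 3.2634·d_B = (-5.1920,14.9105)
sweep = 180° − θ = 56.0823°

center=(-2.5809,9.3678) T_A=(-8.6375,10.2939) T_B=(-5.1920,14.9105) sweep=56.0823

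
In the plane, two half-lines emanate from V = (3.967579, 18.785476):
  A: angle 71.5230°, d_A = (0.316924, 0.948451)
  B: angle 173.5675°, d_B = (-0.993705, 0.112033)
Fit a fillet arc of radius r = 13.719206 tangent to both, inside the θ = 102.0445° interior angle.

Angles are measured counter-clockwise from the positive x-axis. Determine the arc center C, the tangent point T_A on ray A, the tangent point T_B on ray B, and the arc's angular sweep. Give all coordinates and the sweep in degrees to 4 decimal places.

center=(-5.5263,33.6620) T_A=(7.4857,29.3140) T_B=(-7.0633,20.0291) sweep=77.9555

bisector direction at 122.5453° = (-0.537966,0.842967)
center distance |VC| = r/sin(θ/2) = 13.719206/sin(51.0222°) = 17.647771
C = V + |VC|·bis = (-5.5263,33.6620)
T_A = V + ((C−V)·d_A)·d_A = V + 11.1008·d_A = (7.4857,29.3140)
T_B = V + ((C−V)·d_B)·d_B = V + 11.1008·d_B = (-7.0633,20.0291)
sweep = 180° − θ = 77.9555°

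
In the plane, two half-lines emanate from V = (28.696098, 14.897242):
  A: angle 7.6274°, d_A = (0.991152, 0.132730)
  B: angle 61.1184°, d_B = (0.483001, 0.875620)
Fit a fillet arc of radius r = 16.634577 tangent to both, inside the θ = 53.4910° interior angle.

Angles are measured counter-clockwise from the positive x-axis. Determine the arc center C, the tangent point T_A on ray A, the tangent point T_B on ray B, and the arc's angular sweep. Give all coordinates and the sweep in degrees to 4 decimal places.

center=(59.2050,35.7659) T_A=(61.4129,19.2785) T_B=(44.6394,43.8004) sweep=126.5090

bisector direction at 34.3729° = (0.825381,0.564577)
center distance |VC| = r/sin(θ/2) = 16.634577/sin(26.7455°) = 36.963402
C = V + |VC|·bis = (59.2050,35.7659)
T_A = V + ((C−V)·d_A)·d_A = V + 33.0088·d_A = (61.4129,19.2785)
T_B = V + ((C−V)·d_B)·d_B = V + 33.0088·d_B = (44.6394,43.8004)
sweep = 180° − θ = 126.5090°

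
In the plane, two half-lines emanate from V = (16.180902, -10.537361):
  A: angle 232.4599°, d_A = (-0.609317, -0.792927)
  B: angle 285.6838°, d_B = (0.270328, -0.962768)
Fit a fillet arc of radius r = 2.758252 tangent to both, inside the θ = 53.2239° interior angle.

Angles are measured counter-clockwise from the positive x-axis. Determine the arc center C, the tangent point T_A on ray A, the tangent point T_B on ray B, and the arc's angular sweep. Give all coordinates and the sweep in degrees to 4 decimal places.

center=(15.0136,-16.5833) T_A=(12.8265,-14.9026) T_B=(17.6691,-15.8376) sweep=126.7761

bisector direction at 259.0718° = (-0.189578,-0.981866)
center distance |VC| = r/sin(θ/2) = 2.758252/sin(26.6120°) = 6.157561
C = V + |VC|·bis = (15.0136,-16.5833)
T_A = V + ((C−V)·d_A)·d_A = V + 5.5052·d_A = (12.8265,-14.9026)
T_B = V + ((C−V)·d_B)·d_B = V + 5.5052·d_B = (17.6691,-15.8376)
sweep = 180° − θ = 126.7761°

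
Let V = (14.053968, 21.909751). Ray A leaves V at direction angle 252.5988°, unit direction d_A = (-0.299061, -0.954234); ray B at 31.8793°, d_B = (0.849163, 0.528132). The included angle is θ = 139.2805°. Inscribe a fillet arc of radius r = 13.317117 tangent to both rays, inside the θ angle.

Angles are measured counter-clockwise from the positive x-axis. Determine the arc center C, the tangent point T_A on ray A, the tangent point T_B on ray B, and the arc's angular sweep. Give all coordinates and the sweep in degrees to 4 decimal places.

bisector direction at 322.2390° = (0.790573,-0.612368)
center distance |VC| = r/sin(θ/2) = 13.317117/sin(69.6402°) = 14.204521
C = V + |VC|·bis = (25.2837,13.2114)
T_A = V + ((C−V)·d_A)·d_A = V + 4.9419·d_A = (12.5760,17.1940)
T_B = V + ((C−V)·d_B)·d_B = V + 4.9419·d_B = (18.2505,24.5197)
sweep = 180° − θ = 40.7195°

center=(25.2837,13.2114) T_A=(12.5760,17.1940) T_B=(18.2505,24.5197) sweep=40.7195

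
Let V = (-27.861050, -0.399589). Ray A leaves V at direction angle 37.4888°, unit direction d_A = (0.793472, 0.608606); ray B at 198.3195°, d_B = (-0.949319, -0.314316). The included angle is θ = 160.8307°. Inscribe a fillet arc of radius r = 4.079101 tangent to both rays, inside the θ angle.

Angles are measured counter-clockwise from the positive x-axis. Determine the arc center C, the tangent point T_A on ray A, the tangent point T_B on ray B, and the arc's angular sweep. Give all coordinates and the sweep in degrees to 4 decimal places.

center=(-29.7971,3.2563) T_A=(-27.3145,0.0196) T_B=(-28.5149,-0.6161) sweep=19.1693

bisector direction at 117.9042° = (-0.467994,0.883732)
center distance |VC| = r/sin(θ/2) = 4.079101/sin(80.4154°) = 4.136849
C = V + |VC|·bis = (-29.7971,3.2563)
T_A = V + ((C−V)·d_A)·d_A = V + 0.6888·d_A = (-27.3145,0.0196)
T_B = V + ((C−V)·d_B)·d_B = V + 0.6888·d_B = (-28.5149,-0.6161)
sweep = 180° − θ = 19.1693°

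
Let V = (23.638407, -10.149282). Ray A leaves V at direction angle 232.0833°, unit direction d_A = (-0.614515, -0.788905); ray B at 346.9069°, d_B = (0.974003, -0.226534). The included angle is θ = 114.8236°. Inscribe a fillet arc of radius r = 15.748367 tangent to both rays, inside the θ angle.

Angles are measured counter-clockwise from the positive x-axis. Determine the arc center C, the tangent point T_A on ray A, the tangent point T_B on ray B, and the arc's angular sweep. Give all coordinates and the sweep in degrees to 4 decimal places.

center=(29.8761,-27.7687) T_A=(17.4521,-18.0911) T_B=(33.4436,-12.4298) sweep=65.1764

bisector direction at 289.4951° = (0.333726,-0.942670)
center distance |VC| = r/sin(θ/2) = 15.748367/sin(57.4118°) = 18.691019
C = V + |VC|·bis = (29.8761,-27.7687)
T_A = V + ((C−V)·d_A)·d_A = V + 10.0669·d_A = (17.4521,-18.0911)
T_B = V + ((C−V)·d_B)·d_B = V + 10.0669·d_B = (33.4436,-12.4298)
sweep = 180° − θ = 65.1764°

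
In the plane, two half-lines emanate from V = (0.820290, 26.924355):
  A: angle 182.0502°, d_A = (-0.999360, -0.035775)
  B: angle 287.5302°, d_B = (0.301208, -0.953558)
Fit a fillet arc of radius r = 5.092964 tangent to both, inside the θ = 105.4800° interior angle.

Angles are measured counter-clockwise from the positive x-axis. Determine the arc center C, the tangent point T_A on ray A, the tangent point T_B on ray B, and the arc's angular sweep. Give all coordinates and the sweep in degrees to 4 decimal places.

center=(-2.8692,21.6961) T_A=(-3.0514,26.7858) T_B=(1.9872,23.2301) sweep=74.5200

bisector direction at 234.7902° = (-0.576572,-0.817046)
center distance |VC| = r/sin(θ/2) = 5.092964/sin(52.7400°) = 6.399029
C = V + |VC|·bis = (-2.8692,21.6961)
T_A = V + ((C−V)·d_A)·d_A = V + 3.8742·d_A = (-3.0514,26.7858)
T_B = V + ((C−V)·d_B)·d_B = V + 3.8742·d_B = (1.9872,23.2301)
sweep = 180° − θ = 74.5200°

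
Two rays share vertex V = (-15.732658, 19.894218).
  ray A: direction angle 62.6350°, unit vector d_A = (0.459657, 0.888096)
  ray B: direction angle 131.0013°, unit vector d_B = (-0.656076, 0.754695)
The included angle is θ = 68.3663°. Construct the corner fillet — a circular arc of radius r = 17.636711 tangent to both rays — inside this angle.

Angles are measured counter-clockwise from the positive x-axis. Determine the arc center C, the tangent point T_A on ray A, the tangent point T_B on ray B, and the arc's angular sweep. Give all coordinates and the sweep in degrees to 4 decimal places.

bisector direction at 96.8181° = (-0.118719,0.992928)
center distance |VC| = r/sin(θ/2) = 17.636711/sin(34.1831°) = 31.390978
C = V + |VC|·bis = (-19.4593,51.0632)
T_A = V + ((C−V)·d_A)·d_A = V + 25.9681·d_A = (-3.7962,42.9564)
T_B = V + ((C−V)·d_B)·d_B = V + 25.9681·d_B = (-32.7697,39.4922)
sweep = 180° − θ = 111.6337°

center=(-19.4593,51.0632) T_A=(-3.7962,42.9564) T_B=(-32.7697,39.4922) sweep=111.6337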